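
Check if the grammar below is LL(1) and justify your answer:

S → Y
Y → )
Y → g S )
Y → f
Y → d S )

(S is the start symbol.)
Yes, the grammar is LL(1).

A grammar is LL(1) if for each non-terminal N with multiple productions, the predict sets of those productions are pairwise disjoint, where PREDICT(N → α) = (FIRST(α) \ {ε}) ∪ (FOLLOW(N) if α ⇒* ε).

For Y:
  PREDICT(Y → ')') = { ')' }
  PREDICT(Y → g S ')') = { 'g' }
  PREDICT(Y → f) = { 'f' }
  PREDICT(Y → d S ')') = { 'd' }
S has a single production, so nothing to check there.

All predict sets are disjoint. The grammar IS LL(1).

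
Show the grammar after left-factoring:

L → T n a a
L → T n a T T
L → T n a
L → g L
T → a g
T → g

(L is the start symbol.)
Left-factoring transforms A → αβ₁ | αβ₂ into A → αA' and A' → β₁ | β₂
(α is the longest common prefix among the alternatives). Repeat until
no nonterminal has two alternatives with a common prefix.

Round 1: L has alternatives sharing prefix 'T n a'. Introduce L': L → T n a L'
  Add: L' → a
  Add: L' → T T
  Add: L' → ε

No remaining common prefixes — done.

Resulting grammar:
L → T n a L'
L' → a
L' → T T
L' → ε
L → g L
T → a g
T → g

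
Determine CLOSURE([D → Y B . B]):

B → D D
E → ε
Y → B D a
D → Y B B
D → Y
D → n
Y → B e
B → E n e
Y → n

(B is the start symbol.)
To compute CLOSURE, for each item [A → α.Bβ] where B is a non-terminal, add [B → .γ] for all productions B → γ; repeat for the newly added items until nothing changes.

Start with: [D → Y B . B]
  [D → Y B . B] has the dot before B: add [B → . D D], [B → . E n e]
  [B → . D D] has the dot before D: add [D → . Y B B], [D → . Y], [D → . n]
  [B → . E n e] has the dot before E: add [E → .]
  [D → . Y B B] has the dot before Y: add [Y → . B D a], [Y → . B e], [Y → . n]
No further items can be added.

CLOSURE = { [B → . D D], [B → . E n e], [D → . Y B B], [D → . Y], [D → . n], [D → Y B . B], [E → .], [Y → . B D a], [Y → . B e], [Y → . n] }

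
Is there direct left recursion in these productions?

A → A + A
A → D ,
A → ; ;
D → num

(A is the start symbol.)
Yes, A is left-recursive

Direct left recursion occurs when N → N α for some non-terminal N (the right-hand side begins with the left-hand side itself).

A → A + A: LEFT RECURSIVE (starts with A)
A → D ,: starts with D
A → ; ;: starts with ';'
D → num: starts with num

The grammar has direct left recursion on: A.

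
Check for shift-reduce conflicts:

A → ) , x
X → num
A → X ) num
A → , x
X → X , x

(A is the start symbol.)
No shift-reduce conflicts

Augment with A' → A and build the canonical LR(0) collection (I0 = CLOSURE({[A' → . A]}), then GOTO on every symbol after a dot until no new states appear). It has 13 states:
  I0: { [A → . ) , x], [A → . , x], [A → . X ) num], [A' → . A], [X → . X , x], [X → . num] }  — shift
  I1: { [A → ) . , x] }  — shift
  I2: { [A → , . x] }  — shift
  I3: { [A' → A .] }  — accept
  I4: { [A → X . ) num], [X → X . , x] }  — shift
  I5: { [X → num .] }  — reduce
  I6: { [A → X ) . num] }  — shift
  I7: { [X → X , . x] }  — shift
  I8: { [X → X , x .] }  — reduce
  I9: { [A → X ) num .] }  — reduce
  I10: { [A → , x .] }  — reduce
  I11: { [A → ) , . x] }  — shift
  I12: { [A → ) , x .] }  — reduce

No state contains both a complete item and a shift item.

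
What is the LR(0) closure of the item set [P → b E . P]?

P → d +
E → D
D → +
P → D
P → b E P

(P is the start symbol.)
Start with: [P → b E . P]
  [P → b E . P] has the dot before P: add [P → . d +], [P → . D], [P → . b E P]
  [P → . D] has the dot before D: add [D → . +]
No further items can be added.

CLOSURE = { [D → . +], [P → . D], [P → . b E P], [P → . d +], [P → b E . P] }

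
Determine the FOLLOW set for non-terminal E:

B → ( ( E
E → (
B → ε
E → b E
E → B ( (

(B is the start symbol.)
In B → ( ( E: E is at the end, add FOLLOW(B)
In E → b E: E is at the end; this adds FOLLOW(E) to itself — nothing new

The FOLLOW sets referred to above (computed the same way, to a fixed point):
  FOLLOW(B) = { $, '(' }

Taking the union: FOLLOW(E) = { $, '(' }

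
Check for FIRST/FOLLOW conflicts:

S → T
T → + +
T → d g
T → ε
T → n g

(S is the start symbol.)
A FIRST/FOLLOW conflict occurs when a non-terminal N has a nullable alternative N → β (β ⇒* ε) and another alternative N → α with FIRST(α) ∩ FOLLOW(N) ≠ ∅: on such a lookahead the parser cannot decide between expanding α and letting N vanish via β.

Nullable non-terminals: S, T.
S has a nullable alternative but only one production, so nothing to check.

T: nullable alternative(s) T → ε; FOLLOW(T) = { $ }
  T → + +: FIRST \ {ε} = { '+' } — disjoint from FOLLOW(T)
  T → d g: FIRST \ {ε} = { 'd' } — disjoint from FOLLOW(T)
  T → ε: FIRST \ {ε} = { } — this is the only nullable alternative, skip
  T → n g: FIRST \ {ε} = { 'n' } — disjoint from FOLLOW(T)

No FIRST/FOLLOW conflicts found.

Answer: No FIRST/FOLLOW conflicts.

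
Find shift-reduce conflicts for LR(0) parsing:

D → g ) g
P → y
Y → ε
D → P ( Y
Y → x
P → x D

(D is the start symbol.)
A shift-reduce conflict occurs when an LR(0) state has both:
  - a complete (reduce) item [A → α .] (dot at the end), and
  - a shift item [B → β . c γ] (dot before a terminal).

Augment with D' → D and build the canonical LR(0) collection (I0 = CLOSURE({[D' → . D]}), then GOTO on every symbol after a dot until no new states appear). It has 12 states:
  I0: { [D → . P ( Y], [D → . g ) g], [D' → . D], [P → . x D], [P → . y] }  — shift
  I1: { [D' → D .] }  — accept
  I2: { [D → P . ( Y] }  — shift
  I3: { [D → g . ) g] }  — shift
  I4: { [D → . P ( Y], [D → . g ) g], [P → . x D], [P → . y], [P → x . D] }  — shift
  I5: { [P → y .] }  — reduce
  I6: { [P → x D .] }  — reduce
  I7: { [D → g ) . g] }  — shift
  I8: { [D → g ) g .] }  — reduce
  I9: { [D → P ( . Y], [Y → . x], [Y → .] }  — shift, reduce
  I10: { [D → P ( Y .] }  — reduce
  I11: { [Y → x .] }  — reduce

I9 contains reduce item [Y → .] and shift item [Y → . x] — shift-reduce conflict.

Answer: Yes — I9: [Y → .] vs [Y → . x]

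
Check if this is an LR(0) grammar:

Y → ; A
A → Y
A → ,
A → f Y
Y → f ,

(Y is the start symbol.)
Augment with Y' → Y and build the canonical LR(0) collection (I0 = CLOSURE({[Y' → . Y]}), then GOTO on every symbol after a dot until no new states appear). It has 10 states:
  I0: { [Y → . ; A], [Y → . f ,], [Y' → . Y] }  — shift
  I1: { [A → . ,], [A → . Y], [A → . f Y], [Y → . ; A], [Y → . f ,], [Y → ; . A] }  — shift
  I2: { [Y' → Y .] }  — accept
  I3: { [Y → f . ,] }  — shift
  I4: { [Y → f , .] }  — reduce
  I5: { [A → , .] }  — reduce
  I6: { [Y → ; A .] }  — reduce
  I7: { [A → Y .] }  — reduce
  I8: { [A → f . Y], [Y → . ; A], [Y → . f ,], [Y → f . ,] }  — shift
  I9: { [A → f Y .] }  — reduce

Every state is either a pure shift/goto state or contains exactly one complete item and nothing to shift — no conflicts. The grammar is LR(0).

Answer: Yes, the grammar is LR(0)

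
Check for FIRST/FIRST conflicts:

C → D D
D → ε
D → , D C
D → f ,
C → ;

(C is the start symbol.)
No FIRST/FIRST conflicts.

A FIRST/FIRST conflict occurs when two productions N → α and N → β for the same non-terminal have FIRST(α) ∩ FIRST(β) ≠ ∅ (with ε ∈ FIRST of a nullable right-hand side, so two nullable alternatives also conflict).

FIRST sets of the non-terminals at (or reachable through a nullable prefix from) the front of some alternative:
  FIRST(D) = { ',', 'f', ε }

Productions for C:
  C → D D: FIRST = { ',', 'f', ε }
  C → ;: FIRST = { ';' }
Productions for D:
  D → ε: FIRST = { ε }
  D → , D C: FIRST = { ',' }
  D → f ,: FIRST = { 'f' }

All alternatives of each non-terminal have pairwise disjoint FIRST sets.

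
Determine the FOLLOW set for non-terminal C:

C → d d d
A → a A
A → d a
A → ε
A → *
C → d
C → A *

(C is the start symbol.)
{ $ }

To compute FOLLOW(C), find every occurrence of C on a right-hand side N → α C β: add FIRST(β) \ {ε}, and if β is empty or nullable also add FOLLOW(N). Iterate to a fixed point.

C is the start symbol, so $ ∈ FOLLOW(C).
C does not occur on any right-hand side.

Taking the union: FOLLOW(C) = { $ }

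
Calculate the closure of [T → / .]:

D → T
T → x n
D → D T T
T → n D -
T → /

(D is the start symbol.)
{ [T → / .] }

To compute CLOSURE, for each item [A → α.Bβ] where B is a non-terminal, add [B → .γ] for all productions B → γ; repeat for the newly added items until nothing changes.

Start with: [T → / .]
The dot is at the end, so nothing is added.

CLOSURE = { [T → / .] }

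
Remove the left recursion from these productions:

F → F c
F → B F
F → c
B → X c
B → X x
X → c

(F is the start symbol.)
F is directly left-recursive. The standard transformation for
  A → A α₁ | ... | A α_m | β₁ | ... | β_n
is
  A  → β₁ A' | ... | β_n A'
  A' → α₁ A' | ... | α_m A' | ε

F → B F becomes F → B F F'
F → c becomes F → c F'
F → F c becomes F' → c F'
Add F' → ε

Productions for other non-terminals are unchanged:
  B → X c
  B → X x
  X → c

Resulting grammar:
F → B F F'
F → c F'
F' → c F'
F' → ε
B → X c
B → X x
X → c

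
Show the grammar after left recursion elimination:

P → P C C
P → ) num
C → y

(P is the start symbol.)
P → ) num P'
P' → C C P'
P' → ε
C → y

P is directly left-recursive. The standard transformation for
  A → A α₁ | ... | A α_m | β₁ | ... | β_n
is
  A  → β₁ A' | ... | β_n A'
  A' → α₁ A' | ... | α_m A' | ε

P → ) num becomes P → ) num P'
P → P C C becomes P' → C C P'
Add P' → ε

Productions for other non-terminals are unchanged:
  C → y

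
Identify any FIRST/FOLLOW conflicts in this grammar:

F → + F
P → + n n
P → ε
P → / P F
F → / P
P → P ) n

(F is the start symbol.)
A FIRST/FOLLOW conflict occurs when a non-terminal N has a nullable alternative N → β (β ⇒* ε) and another alternative N → α with FIRST(α) ∩ FOLLOW(N) ≠ ∅: on such a lookahead the parser cannot decide between expanding α and letting N vanish via β.

Nullable non-terminals: P.
FIRST sets used below: FIRST(P) = { ')', '+', '/', ε }

P: nullable alternative(s) P → ε; FOLLOW(P) = { $, ')', '+', '/' }
  P → + n n: FIRST \ {ε} = { '+' } — overlaps FOLLOW(P) on { '+' }: CONFLICT
  P → ε: FIRST \ {ε} = { } — this is the only nullable alternative, skip
  P → / P F: FIRST \ {ε} = { '/' } — overlaps FOLLOW(P) on { '/' }: CONFLICT
  P → P ) n: FIRST \ {ε} = { ')', '+', '/' } — overlaps FOLLOW(P) on { ')', '+', '/' }: CONFLICT

F has no nullable alternative, so no FIRST/FOLLOW check is needed there.

So the grammar has 3 FIRST/FOLLOW conflicts (marked CONFLICT above).

Answer: Yes. P → '+' n n with FOLLOW(P) on { '+' }; P → '/' P F with FOLLOW(P) on { '/' }; P → P ')' n with FOLLOW(P) on { ')', '+', '/' }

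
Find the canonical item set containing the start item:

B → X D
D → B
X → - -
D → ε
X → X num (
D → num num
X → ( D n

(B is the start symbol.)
{ [B → . X D], [B' → . B], [X → . ( D n], [X → . - -], [X → . X num (] }

First, augment the grammar with B' → B
I₀ = CLOSURE({ [B' → . B] }):
  [B' → . B] has the dot before B: add [B → . X D]
  [B → . X D] has the dot before X: add [X → . - -], [X → . X num (], [X → . ( D n]
No further items can be added.

I₀ = { [B → . X D], [B' → . B], [X → . ( D n], [X → . - -], [X → . X num (] }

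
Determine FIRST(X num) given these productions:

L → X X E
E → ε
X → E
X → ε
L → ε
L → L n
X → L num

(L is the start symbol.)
FIRST sets of the non-terminals involved (from the grammar, by fixed-point iteration):
  FIRST(X) = { 'n', 'num', ε }

To compute FIRST(X num), process the symbols left to right:
Symbol X is a non-terminal. Add FIRST(X) \ {ε} = { 'n', 'num' }
X is nullable (ε ∈ FIRST(X)), continue to the next symbol.
Symbol num is a terminal. Add 'num' and stop.
FIRST(X num) = { 'n', 'num' }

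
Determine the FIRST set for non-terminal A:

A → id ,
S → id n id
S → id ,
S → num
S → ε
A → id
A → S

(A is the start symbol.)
{ 'id', 'num', ε }

To compute FIRST(A), examine every production with A on the left-hand side, reading each right-hand side left to right until a non-nullable symbol is reached.

FIRST sets of the other non-terminals involved (by the same procedure, iterated to a fixed point):
  FIRST(S) = { 'id', 'num', ε }

From A → id ,:
  - id is a terminal: add 'id' and stop
From A → id:
  - id is a terminal: add 'id' and stop
From A → S:
  - S is a non-terminal: add FIRST(S) \ {ε} = { 'id', 'num' }
    S is nullable and nothing follows, so the whole right-hand side can vanish: ε ∈ FIRST(A)

Collecting: FIRST(A) = { 'id', 'num', ε }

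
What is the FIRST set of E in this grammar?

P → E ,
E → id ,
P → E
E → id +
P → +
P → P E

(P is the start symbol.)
{ 'id' }

From E → id ,:
  - id is a terminal: add 'id' and stop
From E → id +:
  - id is a terminal: add 'id' and stop

Collecting: FIRST(E) = { 'id' }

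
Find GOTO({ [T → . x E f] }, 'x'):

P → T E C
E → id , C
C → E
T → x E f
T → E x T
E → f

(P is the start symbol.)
{ [E → . f], [E → . id , C], [T → x . E f] }

GOTO(I, 'x') = CLOSURE({ [A → αX.β] : [A → α.Xβ] ∈ I, X = 'x' })

Items with dot before 'x', with the dot advanced:
  [T → . x E f] → [T → x . E f]
Closure of the advanced items:
  [T → x . E f] has the dot before E: add [E → . id , C], [E → . f]

GOTO = { [E → . f], [E → . id , C], [T → x . E f] }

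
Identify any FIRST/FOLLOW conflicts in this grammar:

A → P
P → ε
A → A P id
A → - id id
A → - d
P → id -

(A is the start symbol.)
Yes. A → A P id with FOLLOW(A) on { 'id' }; P → id '-' with FOLLOW(P) on { 'id' }

A FIRST/FOLLOW conflict occurs when a non-terminal N has a nullable alternative N → β (β ⇒* ε) and another alternative N → α with FIRST(α) ∩ FOLLOW(N) ≠ ∅: on such a lookahead the parser cannot decide between expanding α and letting N vanish via β.

Nullable non-terminals: A, P.
FIRST sets used below: FIRST(P) = { 'id', ε }, FIRST(A) = { '-', 'id', ε }

A: nullable alternative(s) A → P; FOLLOW(A) = { $, 'id' }
  A → P: FIRST \ {ε} = { 'id' } — this is the only nullable alternative, skip
  A → A P id: FIRST \ {ε} = { '-', 'id' } — overlaps FOLLOW(A) on { 'id' }: CONFLICT
  A → - id id: FIRST \ {ε} = { '-' } — disjoint from FOLLOW(A)
  A → - d: FIRST \ {ε} = { '-' } — disjoint from FOLLOW(A)

P: nullable alternative(s) P → ε; FOLLOW(P) = { $, 'id' }
  P → ε: FIRST \ {ε} = { } — this is the only nullable alternative, skip
  P → id -: FIRST \ {ε} = { 'id' } — overlaps FOLLOW(P) on { 'id' }: CONFLICT

So the grammar has 2 FIRST/FOLLOW conflicts (marked CONFLICT above).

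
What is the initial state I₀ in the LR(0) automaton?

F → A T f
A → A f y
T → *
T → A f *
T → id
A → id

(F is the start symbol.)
First, augment the grammar with F' → F
I₀ = CLOSURE({ [F' → . F] }):
  [F' → . F] has the dot before F: add [F → . A T f]
  [F → . A T f] has the dot before A: add [A → . A f y], [A → . id]
No further items can be added.

I₀ = { [A → . A f y], [A → . id], [F → . A T f], [F' → . F] }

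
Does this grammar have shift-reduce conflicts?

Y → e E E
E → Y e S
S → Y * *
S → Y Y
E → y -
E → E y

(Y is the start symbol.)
A shift-reduce conflict occurs when an LR(0) state has both:
  - a complete (reduce) item [A → α .] (dot at the end), and
  - a shift item [B → β . c γ] (dot before a terminal).

Augment with Y' → Y and build the canonical LR(0) collection (I0 = CLOSURE({[Y' → . Y]}), then GOTO on every symbol after a dot until no new states appear). It has 16 states:
  I0: { [Y → . e E E], [Y' → . Y] }  — shift
  I1: { [Y' → Y .] }  — accept
  I2: { [E → . E y], [E → . Y e S], [E → . y -], [Y → . e E E], [Y → e . E E] }  — shift
  I3: { [E → . E y], [E → . Y e S], [E → . y -], [E → E . y], [Y → . e E E], [Y → e E . E] }  — shift
  I4: { [E → Y . e S] }  — shift
  I5: { [E → y . -] }  — shift
  I6: { [E → y - .] }  — reduce
  I7: { [E → Y e . S], [S → . Y * *], [S → . Y Y], [Y → . e E E] }  — shift
  I8: { [E → Y e S .] }  — reduce
  I9: { [S → Y . * *], [S → Y . Y], [Y → . e E E] }  — shift
  I10: { [S → Y * . *] }  — shift
  I11: { [S → Y Y .] }  — reduce
  I12: { [S → Y * * .] }  — reduce
  I13: { [E → E . y], [Y → e E E .] }  — shift, reduce
  I14: { [E → E y .], [E → y . -] }  — shift, reduce
  I15: { [E → E y .] }  — reduce

I13 contains reduce item [Y → e E E .] and shift item [E → E . y] — shift-reduce conflict.
I14 contains reduce item [E → E y .] and shift item [E → y . -] — shift-reduce conflict.

Answer: Yes — I13: [Y → e E E .] vs [E → E . y]; I14: [E → E y .] vs [E → y . -]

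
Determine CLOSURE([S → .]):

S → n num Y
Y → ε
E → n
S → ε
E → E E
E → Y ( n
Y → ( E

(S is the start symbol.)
To compute CLOSURE, for each item [A → α.Bβ] where B is a non-terminal, add [B → .γ] for all productions B → γ; repeat for the newly added items until nothing changes.

Start with: [S → .]
The dot is at the end, so nothing is added.

CLOSURE = { [S → .] }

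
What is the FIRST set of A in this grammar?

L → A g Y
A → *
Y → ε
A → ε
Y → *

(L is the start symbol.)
From A → *:
  - '*' is a terminal: add '*' and stop
From A → ε:
  - ε-production, so ε ∈ FIRST(A)

Collecting: FIRST(A) = { '*', ε }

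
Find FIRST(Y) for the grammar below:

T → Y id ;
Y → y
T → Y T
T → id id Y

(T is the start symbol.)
To compute FIRST(Y), examine every production with Y on the left-hand side, reading each right-hand side left to right until a non-nullable symbol is reached.

From Y → y:
  - y is a terminal: add 'y' and stop

Collecting: FIRST(Y) = { 'y' }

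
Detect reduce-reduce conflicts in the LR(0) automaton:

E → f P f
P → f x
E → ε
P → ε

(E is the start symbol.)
A reduce-reduce conflict occurs when an LR(0) state has two complete items [A → α .] and [B → β .] — both call for a reduction, and with no lookahead the parser cannot choose between them.

Augment with E' → E and build the canonical LR(0) collection (I0 = CLOSURE({[E' → . E]}), then GOTO on every symbol after a dot until no new states appear). It has 7 states:
  I0: { [E → . f P f], [E → .], [E' → . E] }  — shift, reduce
  I1: { [E' → E .] }  — accept
  I2: { [E → f . P f], [P → . f x], [P → .] }  — shift, reduce
  I3: { [E → f P . f] }  — shift
  I4: { [P → f . x] }  — shift
  I5: { [P → f x .] }  — reduce
  I6: { [E → f P f .] }  — reduce

No state contains more than one complete item.

Answer: No reduce-reduce conflicts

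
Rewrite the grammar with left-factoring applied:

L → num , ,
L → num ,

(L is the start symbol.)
Left-factoring transforms A → αβ₁ | αβ₂ into A → αA' and A' → β₁ | β₂
(α is the longest common prefix among the alternatives). Repeat until
no nonterminal has two alternatives with a common prefix.

Round 1: L has alternatives sharing prefix 'num ,'. Introduce L': L → num , L'
  Add: L' → ,
  Add: L' → ε

No remaining common prefixes — done.

Resulting grammar:
L → num , L'
L' → ,
L' → ε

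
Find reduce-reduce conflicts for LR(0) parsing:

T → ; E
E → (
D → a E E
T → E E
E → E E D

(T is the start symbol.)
Augment with T' → T and build the canonical LR(0) collection (I0 = CLOSURE({[T' → . T]}), then GOTO on every symbol after a dot until no new states appear). It has 12 states:
  I0: { [E → . (], [E → . E E D], [T → . ; E], [T → . E E], [T' → . T] }  — shift
  I1: { [E → ( .] }  — reduce
  I2: { [E → . (], [E → . E E D], [T → ; . E] }  — shift
  I3: { [E → . (], [E → . E E D], [E → E . E D], [T → E . E] }  — shift
  I4: { [T' → T .] }  — accept
  I5: { [D → . a E E], [E → . (], [E → . E E D], [E → E . E D], [E → E E . D], [T → E E .] }  — shift, reduce
  I6: { [E → E E D .] }  — reduce
  I7: { [D → . a E E], [E → . (], [E → . E E D], [E → E . E D], [E → E E . D] }  — shift
  I8: { [D → a . E E], [E → . (], [E → . E E D] }  — shift
  I9: { [D → a E . E], [E → . (], [E → . E E D], [E → E . E D] }  — shift
  I10: { [D → . a E E], [D → a E E .], [E → . (], [E → . E E D], [E → E . E D], [E → E E . D] }  — shift, reduce
  I11: { [E → . (], [E → . E E D], [E → E . E D], [T → ; E .] }  — shift, reduce

No state contains more than one complete item.

Answer: No reduce-reduce conflicts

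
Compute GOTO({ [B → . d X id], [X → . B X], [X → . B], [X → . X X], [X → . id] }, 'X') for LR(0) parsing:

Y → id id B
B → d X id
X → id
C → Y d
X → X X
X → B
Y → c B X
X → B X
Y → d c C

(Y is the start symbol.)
GOTO(I, 'X') = CLOSURE({ [A → αX.β] : [A → α.Xβ] ∈ I, X = 'X' })

Items with dot before 'X', with the dot advanced:
  [X → . X X] → [X → X . X]
Closure of the advanced items:
  [X → X . X] has the dot before X: add [X → . id], [X → . X X], [X → . B], [X → . B X]
  [X → . B] has the dot before B: add [B → . d X id]

GOTO = { [B → . d X id], [X → . B X], [X → . B], [X → . X X], [X → . id], [X → X . X] }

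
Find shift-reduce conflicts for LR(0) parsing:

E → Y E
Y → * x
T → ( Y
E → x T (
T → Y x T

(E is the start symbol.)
No shift-reduce conflicts

A shift-reduce conflict occurs when an LR(0) state has both:
  - a complete (reduce) item [A → α .] (dot at the end), and
  - a shift item [B → β . c γ] (dot before a terminal).

Augment with E' → E and build the canonical LR(0) collection (I0 = CLOSURE({[E' → . E]}), then GOTO on every symbol after a dot until no new states appear). It has 14 states:
  I0: { [E → . Y E], [E → . x T (], [E' → . E], [Y → . * x] }  — shift
  I1: { [Y → * . x] }  — shift
  I2: { [E' → E .] }  — accept
  I3: { [E → . Y E], [E → . x T (], [E → Y . E], [Y → . * x] }  — shift
  I4: { [E → x . T (], [T → . ( Y], [T → . Y x T], [Y → . * x] }  — shift
  I5: { [T → ( . Y], [Y → . * x] }  — shift
  I6: { [E → x T . (] }  — shift
  I7: { [T → Y . x T] }  — shift
  I8: { [T → . ( Y], [T → . Y x T], [T → Y x . T], [Y → . * x] }  — shift
  I9: { [T → Y x T .] }  — reduce
  I10: { [E → x T ( .] }  — reduce
  I11: { [T → ( Y .] }  — reduce
  I12: { [E → Y E .] }  — reduce
  I13: { [Y → * x .] }  — reduce

No state contains both a complete item and a shift item.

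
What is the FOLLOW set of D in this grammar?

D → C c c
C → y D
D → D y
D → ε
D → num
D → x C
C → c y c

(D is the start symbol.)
{ $, 'c', 'y' }

D is the start symbol, so $ ∈ FOLLOW(D).
In C → y D: D is at the end, add FOLLOW(C)
In D → D y: D is followed by y, add FIRST(y) \ {ε} = { 'y' }

The FOLLOW sets referred to above (computed the same way, to a fixed point):
  FOLLOW(C) = { $, 'c', 'y' }

Taking the union: FOLLOW(D) = { $, 'c', 'y' }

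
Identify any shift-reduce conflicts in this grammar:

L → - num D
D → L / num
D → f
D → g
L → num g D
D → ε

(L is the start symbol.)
Augment with L' → L and build the canonical LR(0) collection (I0 = CLOSURE({[L' → . L]}), then GOTO on every symbol after a dot until no new states appear). It has 13 states:
  I0: { [L → . - num D], [L → . num g D], [L' → . L] }  — shift
  I1: { [L → - . num D] }  — shift
  I2: { [L' → L .] }  — accept
  I3: { [L → num . g D] }  — shift
  I4: { [D → . L / num], [D → . f], [D → . g], [D → .], [L → . - num D], [L → . num g D], [L → num g . D] }  — shift, reduce
  I5: { [L → num g D .] }  — reduce
  I6: { [D → L . / num] }  — shift
  I7: { [D → f .] }  — reduce
  I8: { [D → g .] }  — reduce
  I9: { [D → L / . num] }  — shift
  I10: { [D → L / num .] }  — reduce
  I11: { [D → . L / num], [D → . f], [D → . g], [D → .], [L → - num . D], [L → . - num D], [L → . num g D] }  — shift, reduce
  I12: { [L → - num D .] }  — reduce

I4 contains reduce item [D → .] and shift items [D → . f], [D → . g], [L → . - num D], [L → . num g D] — shift-reduce conflict.
I11 contains reduce item [D → .] and shift items [D → . f], [D → . g], [L → . - num D], [L → . num g D] — shift-reduce conflict.

Answer: Yes — I4: [D → .] vs [D → . f]; I11: [D → .] vs [D → . f]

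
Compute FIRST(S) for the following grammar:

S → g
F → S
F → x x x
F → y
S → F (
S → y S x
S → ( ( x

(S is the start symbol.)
To compute FIRST(S), examine every production with S on the left-hand side, reading each right-hand side left to right until a non-nullable symbol is reached.

FIRST sets of the other non-terminals involved (by the same procedure, iterated to a fixed point):
  FIRST(F) = { '(', 'g', 'x', 'y' }

From S → g:
  - g is a terminal: add 'g' and stop
From S → F (:
  - F is a non-terminal: add FIRST(F) \ {ε} = { '(', 'g', 'x', 'y' }
    F is not nullable, so stop
From S → y S x:
  - y is a terminal: add 'y' and stop
From S → ( ( x:
  - '(' is a terminal: add '(' and stop

Collecting: FIRST(S) = { '(', 'g', 'x', 'y' }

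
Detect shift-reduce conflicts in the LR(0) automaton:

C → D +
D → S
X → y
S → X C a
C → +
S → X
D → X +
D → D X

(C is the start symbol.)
Yes — I5: [S → X .] vs [C → . +]

Augment with C' → C and build the canonical LR(0) collection (I0 = CLOSURE({[C' → . C]}), then GOTO on every symbol after a dot until no new states appear). It has 12 states:
  I0: { [C → . +], [C → . D +], [C' → . C], [D → . D X], [D → . S], [D → . X +], [S → . X C a], [S → . X], [X → . y] }  — shift
  I1: { [C → + .] }  — reduce
  I2: { [C' → C .] }  — accept
  I3: { [C → D . +], [D → D . X], [X → . y] }  — shift
  I4: { [D → S .] }  — reduce
  I5: { [C → . +], [C → . D +], [D → . D X], [D → . S], [D → . X +], [D → X . +], [S → . X C a], [S → . X], [S → X . C a], [S → X .], [X → . y] }  — shift, reduce
  I6: { [X → y .] }  — reduce
  I7: { [C → + .], [D → X + .] }  — 2 reduces
  I8: { [S → X C . a] }  — shift
  I9: { [S → X C a .] }  — reduce
  I10: { [C → D + .] }  — reduce
  I11: { [D → D X .] }  — reduce

I5 contains reduce item [S → X .] and shift items [C → . +], [D → X . +], [X → . y] — shift-reduce conflict.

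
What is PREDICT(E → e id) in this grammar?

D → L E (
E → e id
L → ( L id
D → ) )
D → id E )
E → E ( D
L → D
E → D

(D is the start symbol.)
{ 'e' }

PREDICT(E → e id) = (FIRST(RHS) \ {ε}) ∪ (FOLLOW(E) if ε ∈ FIRST(RHS), i.e. RHS ⇒* ε)
FIRST(e id) = { 'e' }
ε ∉ FIRST(e id), so FOLLOW(E) is not added.
PREDICT(E → e id) = { 'e' }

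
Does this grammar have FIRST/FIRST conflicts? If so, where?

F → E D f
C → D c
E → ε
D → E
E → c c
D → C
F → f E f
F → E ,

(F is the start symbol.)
Yes. F → E D f / F → f E f on { 'f' }; F → E D f / F → E ',' on { 'c' }; D → E / D → C on { 'c' }

A FIRST/FIRST conflict occurs when two productions N → α and N → β for the same non-terminal have FIRST(α) ∩ FIRST(β) ≠ ∅ (with ε ∈ FIRST of a nullable right-hand side, so two nullable alternatives also conflict).

FIRST sets of the non-terminals at (or reachable through a nullable prefix from) the front of some alternative:
  FIRST(E) = { 'c', ε }
  FIRST(D) = { 'c', ε }
  FIRST(C) = { 'c' }

Productions for F:
  F → E D f: FIRST = { 'c', 'f' }
  F → f E f: FIRST = { 'f' }
  F → E ,: FIRST = { ',', 'c' }
Productions for E:
  E → ε: FIRST = { ε }
  E → c c: FIRST = { 'c' }
Productions for D:
  D → E: FIRST = { 'c', ε }
  D → C: FIRST = { 'c' }
C has only one production, so no FIRST/FIRST conflict is possible there.

Conflict for F: F → E D f and F → f E f
  Overlap: { 'f' }
Conflict for F: F → E D f and F → E ,
  Overlap: { 'c' }
Conflict for D: D → E and D → C
  Overlap: { 'c' }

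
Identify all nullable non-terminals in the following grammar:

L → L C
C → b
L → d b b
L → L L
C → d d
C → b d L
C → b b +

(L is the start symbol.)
There are no ε-productions, so no non-terminal can derive ε.
No non-terminals are nullable.

Answer: None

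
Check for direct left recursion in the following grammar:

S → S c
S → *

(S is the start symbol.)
Direct left recursion occurs when N → N α for some non-terminal N (the right-hand side begins with the left-hand side itself).

S → S c: LEFT RECURSIVE (starts with S)
S → *: starts with '*'

The grammar has direct left recursion on: S.

Answer: Yes, S is left-recursive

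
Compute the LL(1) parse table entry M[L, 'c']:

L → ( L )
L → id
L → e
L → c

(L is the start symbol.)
L → c

To find M[L, 'c'], we find productions for L where 'c' is in the predict set (PREDICT(N → α) = (FIRST(α) \ {ε}) ∪ (FOLLOW(N) if α ⇒* ε)).

L → ( L ): PREDICT = { '(' }
L → id: PREDICT = { 'id' }
L → e: PREDICT = { 'e' }
L → c: PREDICT = { 'c' }
  'c' is in predict set, so this production goes in M[L, 'c']

M[L, 'c'] = L → c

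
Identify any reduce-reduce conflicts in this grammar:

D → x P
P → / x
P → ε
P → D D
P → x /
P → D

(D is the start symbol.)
Augment with D' → D and build the canonical LR(0) collection (I0 = CLOSURE({[D' → . D]}), then GOTO on every symbol after a dot until no new states appear). It has 10 states:
  I0: { [D → . x P], [D' → . D] }  — shift
  I1: { [D' → D .] }  — accept
  I2: { [D → . x P], [D → x . P], [P → . / x], [P → . D D], [P → . D], [P → . x /], [P → .] }  — shift, reduce
  I3: { [P → / . x] }  — shift
  I4: { [D → . x P], [P → D . D], [P → D .] }  — shift, reduce
  I5: { [D → x P .] }  — reduce
  I6: { [D → . x P], [D → x . P], [P → . / x], [P → . D D], [P → . D], [P → . x /], [P → .], [P → x . /] }  — shift, reduce
  I7: { [P → / . x], [P → x / .] }  — shift, reduce
  I8: { [P → / x .] }  — reduce
  I9: { [P → D D .] }  — reduce

No state contains more than one complete item.

Answer: No reduce-reduce conflicts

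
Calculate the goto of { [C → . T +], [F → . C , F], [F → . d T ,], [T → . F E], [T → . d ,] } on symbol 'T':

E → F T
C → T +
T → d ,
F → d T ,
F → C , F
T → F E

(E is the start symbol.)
GOTO(I, 'T') = CLOSURE({ [A → αX.β] : [A → α.Xβ] ∈ I, X = 'T' })

Items with dot before 'T', with the dot advanced:
  [C → . T +] → [C → T . +]
Closure adds nothing (no advanced item has the dot before a non-terminal).

GOTO = { [C → T . +] }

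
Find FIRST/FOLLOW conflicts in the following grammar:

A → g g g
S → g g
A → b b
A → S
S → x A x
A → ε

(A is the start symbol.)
Yes. A → S with FOLLOW(A) on { 'x' }

Nullable non-terminals: A.
FIRST sets used below: FIRST(S) = { 'g', 'x' }

A: nullable alternative(s) A → ε; FOLLOW(A) = { $, 'x' }
  A → g g g: FIRST \ {ε} = { 'g' } — disjoint from FOLLOW(A)
  A → b b: FIRST \ {ε} = { 'b' } — disjoint from FOLLOW(A)
  A → S: FIRST \ {ε} = { 'g', 'x' } — overlaps FOLLOW(A) on { 'x' }: CONFLICT
  A → ε: FIRST \ {ε} = { } — this is the only nullable alternative, skip

S has no nullable alternative, so no FIRST/FOLLOW check is needed there.

So the grammar has 1 FIRST/FOLLOW conflict (marked CONFLICT above).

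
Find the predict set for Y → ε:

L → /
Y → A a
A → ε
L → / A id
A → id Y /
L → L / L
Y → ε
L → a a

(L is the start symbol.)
{ '/' }

PREDICT(Y → ε) = (FIRST(RHS) \ {ε}) ∪ (FOLLOW(Y) if ε ∈ FIRST(RHS), i.e. RHS ⇒* ε)
The right-hand side is ε (FIRST(ε) = { ε }), so the predict set is FOLLOW(Y) = { '/' }
PREDICT(Y → ε) = { '/' }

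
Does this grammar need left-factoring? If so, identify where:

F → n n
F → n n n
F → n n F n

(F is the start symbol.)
Left-factoring is needed when two productions for the same non-terminal
share a common prefix on the right-hand side.

Productions for F:
  F → n n
  F → n n n
  F → n n F n

Found common prefix 'n n' in productions for F

Answer: Yes, F has productions with common prefix 'n n'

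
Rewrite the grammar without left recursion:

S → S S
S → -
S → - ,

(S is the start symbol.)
S is directly left-recursive. The standard transformation for
  A → A α₁ | ... | A α_m | β₁ | ... | β_n
is
  A  → β₁ A' | ... | β_n A'
  A' → α₁ A' | ... | α_m A' | ε

S → - becomes S → - S'
S → - , becomes S → - , S'
S → S S becomes S' → S S'
Add S' → ε

Resulting grammar:
S → - S'
S → - , S'
S' → S S'
S' → ε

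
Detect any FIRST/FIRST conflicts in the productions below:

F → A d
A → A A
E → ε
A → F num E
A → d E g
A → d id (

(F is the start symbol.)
A FIRST/FIRST conflict occurs when two productions N → α and N → β for the same non-terminal have FIRST(α) ∩ FIRST(β) ≠ ∅ (with ε ∈ FIRST of a nullable right-hand side, so two nullable alternatives also conflict).

FIRST sets of the non-terminals at (or reachable through a nullable prefix from) the front of some alternative:
  FIRST(A) = { 'd' }
  FIRST(F) = { 'd' }

Productions for A:
  A → A A: FIRST = { 'd' }
  A → F num E: FIRST = { 'd' }
  A → d E g: FIRST = { 'd' }
  A → d id (: FIRST = { 'd' }
F, E have only one production, so no FIRST/FIRST conflict is possible there.

Conflict for A: A → A A and A → F num E
  Overlap: { 'd' }
Conflict for A: A → A A and A → d E g
  Overlap: { 'd' }
Conflict for A: A → A A and A → d id (
  Overlap: { 'd' }
Conflict for A: A → F num E and A → d E g
  Overlap: { 'd' }
Conflict for A: A → F num E and A → d id (
  Overlap: { 'd' }
Conflict for A: A → d E g and A → d id (
  Overlap: { 'd' }

Answer: Yes. A → A A / A → F num E on { 'd' }; A → A A / A → d E g on { 'd' }; A → A A / A → d id '(' on { 'd' }; A → F num E / A → d E g on { 'd' }; A → F num E / A → d id '(' on { 'd' }; A → d E g / A → d id '(' on { 'd' }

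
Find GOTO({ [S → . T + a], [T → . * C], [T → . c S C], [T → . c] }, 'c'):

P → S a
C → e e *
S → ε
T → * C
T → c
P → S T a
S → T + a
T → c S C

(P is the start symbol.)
GOTO(I, 'c') = CLOSURE({ [A → αX.β] : [A → α.Xβ] ∈ I, X = 'c' })

Items with dot before 'c', with the dot advanced:
  [T → . c] → [T → c .]
  [T → . c S C] → [T → c . S C]
Closure of the advanced items:
  [T → c . S C] has the dot before S: add [S → .], [S → . T + a]
  [S → . T + a] has the dot before T: add [T → . * C], [T → . c], [T → . c S C]

GOTO = { [S → . T + a], [S → .], [T → . * C], [T → . c S C], [T → . c], [T → c . S C], [T → c .] }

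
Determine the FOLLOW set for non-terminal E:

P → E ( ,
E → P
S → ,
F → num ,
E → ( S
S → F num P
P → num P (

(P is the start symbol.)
{ '(' }

To compute FOLLOW(E), find every occurrence of E on a right-hand side N → α E β: add FIRST(β) \ {ε}, and if β is empty or nullable also add FOLLOW(N). Iterate to a fixed point.

In P → E ( ,: E is followed by '(' ',', add FIRST('(' ',') \ {ε} = { '(' }

Taking the union: FOLLOW(E) = { '(' }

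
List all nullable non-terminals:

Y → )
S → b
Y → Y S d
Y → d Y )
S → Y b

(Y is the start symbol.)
None

A non-terminal is nullable if it can derive ε (the empty string): either it has an ε-production, or it has a production whose right-hand side consists entirely of nullable non-terminals.

There are no ε-productions, so no non-terminal can derive ε.
No non-terminals are nullable.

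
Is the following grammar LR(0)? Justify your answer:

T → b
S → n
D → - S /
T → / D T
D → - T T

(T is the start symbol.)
A grammar is LR(0) if no state in the canonical LR(0) collection has:
  - both a shift item (dot before a terminal) and a complete item (shift-reduce conflict), or
  - two or more complete items (reduce-reduce conflict; the accept item [T' → T .] counts as a complete item here).

Augment with T' → T and build the canonical LR(0) collection (I0 = CLOSURE({[T' → . T]}), then GOTO on every symbol after a dot until no new states appear). It has 12 states:
  I0: { [T → . / D T], [T → . b], [T' → . T] }  — shift
  I1: { [D → . - S /], [D → . - T T], [T → / . D T] }  — shift
  I2: { [T' → T .] }  — accept
  I3: { [T → b .] }  — reduce
  I4: { [D → - . S /], [D → - . T T], [S → . n], [T → . / D T], [T → . b] }  — shift
  I5: { [T → . / D T], [T → . b], [T → / D . T] }  — shift
  I6: { [T → / D T .] }  — reduce
  I7: { [D → - S . /] }  — shift
  I8: { [D → - T . T], [T → . / D T], [T → . b] }  — shift
  I9: { [S → n .] }  — reduce
  I10: { [D → - T T .] }  — reduce
  I11: { [D → - S / .] }  — reduce

Every state is either a pure shift/goto state or contains exactly one complete item and nothing to shift — no conflicts. The grammar is LR(0).

Answer: Yes, the grammar is LR(0)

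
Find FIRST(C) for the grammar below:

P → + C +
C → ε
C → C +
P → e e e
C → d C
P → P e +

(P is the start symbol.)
{ '+', 'd', ε }

To compute FIRST(C), examine every production with C on the left-hand side, reading each right-hand side left to right until a non-nullable symbol is reached.

From C → ε:
  - ε-production, so ε ∈ FIRST(C)
From C → C +:
  - C is the symbol being defined: contributes nothing new
    C is nullable, so continue to the next symbol
  - '+' is a terminal: add '+' and stop
From C → d C:
  - d is a terminal: add 'd' and stop

Collecting: FIRST(C) = { '+', 'd', ε }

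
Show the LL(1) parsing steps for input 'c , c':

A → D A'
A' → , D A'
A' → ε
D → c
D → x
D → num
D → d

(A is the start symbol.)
Stack is shown with the top on the left.

Stack     Input    Action
-------------------------
A $       c , c $  output A → D A'
D A' $    c , c $  output D → c
c A' $    c , c $  match 'c'
A' $      , c $    output A' → , D A'
, D A' $  , c $    match ','
D A' $    c $      output D → c
c A' $    c $      match 'c'
A' $      $        output A' → ε
$         $        accept

The string is accepted.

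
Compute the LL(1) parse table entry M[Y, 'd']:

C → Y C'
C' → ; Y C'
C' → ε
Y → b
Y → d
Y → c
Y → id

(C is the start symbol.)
To find M[Y, 'd'], we find productions for Y where 'd' is in the predict set (PREDICT(N → α) = (FIRST(α) \ {ε}) ∪ (FOLLOW(N) if α ⇒* ε)).

Y → b: PREDICT = { 'b' }
Y → d: PREDICT = { 'd' }
  'd' is in predict set, so this production goes in M[Y, 'd']
Y → c: PREDICT = { 'c' }
Y → id: PREDICT = { 'id' }

M[Y, 'd'] = Y → d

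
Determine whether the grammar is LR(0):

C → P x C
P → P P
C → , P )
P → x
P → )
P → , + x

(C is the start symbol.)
No. Shift-reduce conflict between [P → P P .] and [P → . )]

Augment with C' → C and build the canonical LR(0) collection (I0 = CLOSURE({[C' → . C]}), then GOTO on every symbol after a dot until no new states appear). It has 14 states:
  I0: { [C → . , P )], [C → . P x C], [C' → . C], [P → . )], [P → . , + x], [P → . P P], [P → . x] }  — shift
  I1: { [P → ) .] }  — reduce
  I2: { [C → , . P )], [P → , . + x], [P → . )], [P → . , + x], [P → . P P], [P → . x] }  — shift
  I3: { [C' → C .] }  — accept
  I4: { [C → P . x C], [P → . )], [P → . , + x], [P → . P P], [P → . x], [P → P . P] }  — shift
  I5: { [P → x .] }  — reduce
  I6: { [P → , . + x] }  — shift
  I7: { [P → . )], [P → . , + x], [P → . P P], [P → . x], [P → P . P], [P → P P .] }  — shift, reduce
  I8: { [C → . , P )], [C → . P x C], [C → P x . C], [P → . )], [P → . , + x], [P → . P P], [P → . x], [P → x .] }  — shift, reduce
  I9: { [C → P x C .] }  — reduce
  I10: { [P → , + . x] }  — shift
  I11: { [P → , + x .] }  — reduce
  I12: { [C → , P . )], [P → . )], [P → . , + x], [P → . P P], [P → . x], [P → P . P] }  — shift
  I13: { [C → , P ) .], [P → ) .] }  — 2 reduces

Conflict in state I7:
  Shift-reduce conflict between [P → P P .] and [P → . )]
So the grammar is NOT LR(0).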